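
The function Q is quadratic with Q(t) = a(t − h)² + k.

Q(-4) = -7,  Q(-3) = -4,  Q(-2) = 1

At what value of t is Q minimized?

-5

First differences 3, 5; second difference 2 = 2a, so a = 1.
Expanding, the t-coefficient is −2ah = -2h; matching it to the data gives h = -5, and then k = -8.
So Q(t) = 1(t + 5)² − 8.
Hence h = -5.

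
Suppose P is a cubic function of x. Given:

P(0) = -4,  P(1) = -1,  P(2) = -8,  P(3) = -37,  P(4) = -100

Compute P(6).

First differences: 3, -7, -29, -63. Second differences: -10, -22, -34. Third differences: -12, -12.
Level-3 differences are constant, so P has degree 3.
Fitting a degree-3 polynomial gives P(x) = -2x³ + x² + 4x - 4.
Then P(6) = -376.

-376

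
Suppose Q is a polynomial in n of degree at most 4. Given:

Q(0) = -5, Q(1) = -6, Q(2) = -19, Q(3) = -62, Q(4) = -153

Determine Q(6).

Write Q(n) = an^4 + bn³ + cn² + dn + e; the 5 given values yield a linear system in the 5 coefficients.
Solving, the leading coefficient vanishes, and Q(n) = -3n³ + 3n² - n - 5.
Then Q(6) = -551.

-551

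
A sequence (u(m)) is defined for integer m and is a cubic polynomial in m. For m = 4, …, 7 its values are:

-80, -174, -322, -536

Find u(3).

Write u(m) = am³ + bm² + cm + d; the 4 given values yield a linear system in the 4 coefficients.
Solving, u(m) = -2m³ + 3m² + m - 4.
Then u(3) = -28.

-28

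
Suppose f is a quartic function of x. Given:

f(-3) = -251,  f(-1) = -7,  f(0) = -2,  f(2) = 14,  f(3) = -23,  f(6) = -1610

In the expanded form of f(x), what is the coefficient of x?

2

Write f(x) = ax^4 + bx³ + cx² + dx + e; the 6 given values yield a linear system in the 5 coefficients.
Solving, f(x) = -2x^4 + 4x³ + 3x² + 2x - 2.
The coefficient of x is 2.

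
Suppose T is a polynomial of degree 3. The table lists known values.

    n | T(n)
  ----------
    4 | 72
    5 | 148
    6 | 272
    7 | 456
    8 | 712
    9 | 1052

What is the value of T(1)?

Write T(n) = an³ + bn² + cn + d; the 6 given values yield a linear system in the 4 coefficients.
Solving, T(n) = 2n³ - 6n² + 8n + 8.
Then T(1) = 12.

12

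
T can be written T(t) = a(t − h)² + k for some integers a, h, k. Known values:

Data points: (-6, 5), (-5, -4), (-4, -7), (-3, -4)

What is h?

-4

First differences -9, -3, 3; second difference 6 = 2a, so a = 3.
Expanding, the t-coefficient is −2ah = -6h; matching it to the data gives h = -4, and then k = -7.
So T(t) = 3(t + 4)² − 7.
Hence h = -4.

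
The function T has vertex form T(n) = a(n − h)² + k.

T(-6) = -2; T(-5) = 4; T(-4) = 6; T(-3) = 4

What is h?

First differences 6, 2, -2; second difference -4 = 2a, so a = -2.
Expanding, the n-coefficient is −2ah = 4h; matching it to the data gives h = -4, and then k = 6.
So T(n) = -2(n + 4)² + 6.
Hence h = -4.

-4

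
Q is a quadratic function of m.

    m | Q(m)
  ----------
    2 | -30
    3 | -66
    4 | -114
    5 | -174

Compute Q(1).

First differences: -36, -48, -60. Second differences: -12, -12.
Level-2 differences are constant, so Q has degree 2.
Fitting a degree-2 polynomial gives Q(m) = -6m² - 6m + 6.
Then Q(1) = -6.

-6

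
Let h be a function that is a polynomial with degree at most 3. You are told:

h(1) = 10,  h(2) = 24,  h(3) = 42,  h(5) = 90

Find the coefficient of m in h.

8

Write h(m) = am³ + bm² + cm + d; the 4 given values yield a linear system in the 4 coefficients.
Solving, the leading coefficient vanishes, and h(m) = 2m² + 8m.
The coefficient of m is 8.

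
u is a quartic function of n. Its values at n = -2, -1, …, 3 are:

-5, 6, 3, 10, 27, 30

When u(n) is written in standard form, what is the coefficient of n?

0

Write u(n) = an^4 + bn³ + cn² + dn + e; the 6 given values yield a linear system in the 5 coefficients.
Solving, u(n) = -n^4 + 2n³ + 6n² + 3.
The coefficient of n is 0.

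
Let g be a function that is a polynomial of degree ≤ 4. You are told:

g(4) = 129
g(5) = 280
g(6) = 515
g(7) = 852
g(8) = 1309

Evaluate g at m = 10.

First differences: 151, 235, 337, 457. Second differences: 84, 102, 120. Third differences: 18, 18.
Level-3 differences are constant, so g has degree 3.
Fitting a degree-3 polynomial gives g(m) = 3m³ - 3m² - 5m + 5.
Then g(10) = 2655.

2655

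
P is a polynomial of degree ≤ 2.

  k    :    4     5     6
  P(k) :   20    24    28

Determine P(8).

First differences: 4, 4.
Level-1 differences are constant, so P has degree 1.
Fitting a degree-1 polynomial gives P(k) = 4k + 4.
Then P(8) = 36.

36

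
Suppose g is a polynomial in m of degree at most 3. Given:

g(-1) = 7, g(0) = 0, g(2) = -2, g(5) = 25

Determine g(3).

Write g(m) = am³ + bm² + cm + d; the 4 given values yield a linear system in the 4 coefficients.
Solving, the leading coefficient vanishes, and g(m) = 2m² - 5m.
Then g(3) = 3.

3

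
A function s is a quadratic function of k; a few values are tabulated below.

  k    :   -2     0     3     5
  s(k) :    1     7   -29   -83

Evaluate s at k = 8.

Write s(k) = ak² + bk + c; the 4 given values yield a linear system in the 3 coefficients.
Solving, s(k) = -3k² - 3k + 7.
Then s(8) = -209.

-209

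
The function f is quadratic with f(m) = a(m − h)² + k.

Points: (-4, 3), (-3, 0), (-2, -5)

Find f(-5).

First differences -3, -5; second difference -2 = 2a, so a = -1.
Expanding, the m-coefficient is −2ah = 2h; matching it to the data gives h = -5, and then k = 4.
So f(m) = -1(m + 5)² + 4.
f(-5) = -1·0² + 4 = 4.

4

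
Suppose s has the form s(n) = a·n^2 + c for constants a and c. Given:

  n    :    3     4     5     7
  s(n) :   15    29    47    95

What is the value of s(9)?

From s(3) = 15 and s(4) = 29: 9a + c = 15 and 16a + c = 29.
Subtracting: 7a = 14, so a = 2; then c = 15 − 2·9 = -3.
So s(n) = 2n² − 3, and s(9) = 159.

159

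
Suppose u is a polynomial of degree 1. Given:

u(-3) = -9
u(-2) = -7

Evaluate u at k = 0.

Write u(k) = ak + b; the 2 given values yield a linear system in the 2 coefficients.
Solving, u(k) = 2k - 3.
Then u(0) = -3.

-3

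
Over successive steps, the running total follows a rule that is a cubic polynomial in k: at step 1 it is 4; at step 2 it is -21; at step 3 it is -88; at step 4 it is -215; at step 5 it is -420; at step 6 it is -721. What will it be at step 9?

Write the value at k as f(k).
First differences: -25, -67, -127, -205, -301. Second differences: -42, -60, -78, -96. Third differences: -18, -18, -18.
Level-3 differences are constant, so f has degree 3.
Fitting a degree-3 polynomial gives f(k) = -3k³ - 3k² + 5k + 5.
Then f(9) = -2380.

-2380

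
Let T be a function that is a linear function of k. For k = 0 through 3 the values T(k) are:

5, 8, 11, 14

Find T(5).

20

Write T(k) = ak + b; the 4 given values yield a linear system in the 2 coefficients.
Solving, T(k) = 3k + 5.
Then T(5) = 20.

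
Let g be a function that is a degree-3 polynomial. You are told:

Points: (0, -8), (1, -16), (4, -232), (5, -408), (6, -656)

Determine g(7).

Write g(k) = ak³ + bk² + ck + d; the 5 given values yield a linear system in the 4 coefficients.
Solving, g(k) = -2k³ - 6k² - 8.
Then g(7) = -988.

-988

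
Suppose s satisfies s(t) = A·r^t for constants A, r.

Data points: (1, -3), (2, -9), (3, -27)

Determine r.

Consecutive ratio: -9/(-3) = 3, and -27/(-9) = 3, so r = 3.
Then A·3^1 = -3 gives A = -1, and s(t) = -1·3^t.

3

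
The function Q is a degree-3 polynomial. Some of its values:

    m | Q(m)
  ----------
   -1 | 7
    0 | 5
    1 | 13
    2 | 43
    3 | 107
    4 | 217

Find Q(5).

385

First differences: -2, 8, 30, 64, 110. Second differences: 10, 22, 34, 46. Third differences: 12, 12, 12.
Level-3 differences are constant, so Q has degree 3.
Fitting a degree-3 polynomial gives Q(m) = 2m³ + 5m² + m + 5.
Then Q(5) = 385.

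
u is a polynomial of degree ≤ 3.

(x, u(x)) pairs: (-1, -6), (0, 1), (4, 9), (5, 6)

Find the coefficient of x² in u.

Write u(x) = ax³ + bx² + cx + d; the 4 given values yield a linear system in the 4 coefficients.
Solving, the leading coefficient vanishes, and u(x) = -x² + 6x + 1.
The coefficient of x² is -1.

-1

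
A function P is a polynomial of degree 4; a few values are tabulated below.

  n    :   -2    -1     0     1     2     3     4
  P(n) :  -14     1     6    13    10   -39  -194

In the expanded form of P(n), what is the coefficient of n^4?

-1

First differences: 15, 5, 7, -3, -49, -155. Second differences: -10, 2, -10, -46, -106. Third differences: 12, -12, -36, -60. Fourth differences: -24, -24, -24.
Level-4 differences are constant, so P has degree 4.
Fitting a degree-4 polynomial gives P(n) = -n^4 + 2n² + 6n + 6.
The coefficient of n^4 is -1.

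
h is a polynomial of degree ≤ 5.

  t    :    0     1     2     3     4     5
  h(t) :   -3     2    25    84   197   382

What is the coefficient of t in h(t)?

First differences: 5, 23, 59, 113, 185. Second differences: 18, 36, 54, 72. Third differences: 18, 18, 18.
Level-3 differences are constant, so h has degree 3.
Fitting a degree-3 polynomial gives h(t) = 3t³ + 2t - 3.
The coefficient of t is 2.

2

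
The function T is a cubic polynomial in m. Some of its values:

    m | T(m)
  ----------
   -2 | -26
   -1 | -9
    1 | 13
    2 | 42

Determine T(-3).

Write T(m) = am³ + bm² + cm + d; the 4 given values yield a linear system in the 4 coefficients.
Solving, T(m) = 2m³ + 2m² + 9m.
Then T(-3) = -63.

-63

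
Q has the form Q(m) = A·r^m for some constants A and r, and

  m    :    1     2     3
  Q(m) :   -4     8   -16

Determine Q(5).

Consecutive ratio: 8/(-4) = -2, and -16/8 = -2, so r = -2.
Then A·(-2)^1 = -4 gives A = 2, and Q(m) = 2·(-2)^m.
Q(5) = 2·(-2)^5 = -64.

-64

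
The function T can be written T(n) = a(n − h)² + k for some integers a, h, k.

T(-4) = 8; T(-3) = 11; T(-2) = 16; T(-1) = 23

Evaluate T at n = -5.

First differences 3, 5, 7; second difference 2 = 2a, so a = 1.
Expanding, the n-coefficient is −2ah = -2h; matching it to the data gives h = -5, and then k = 7.
So T(n) = 1(n + 5)² + 7.
T(-5) = 1·0² + 7 = 7.

7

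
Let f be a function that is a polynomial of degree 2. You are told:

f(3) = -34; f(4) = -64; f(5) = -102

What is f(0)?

Write f(m) = am² + bm + c; the 3 given values yield a linear system in the 3 coefficients.
Solving, f(m) = -4m² - 2m + 8.
The constant term is f(0) = 8.

8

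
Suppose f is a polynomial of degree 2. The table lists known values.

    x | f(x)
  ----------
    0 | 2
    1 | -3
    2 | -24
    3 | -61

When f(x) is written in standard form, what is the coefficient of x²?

-8

First differences: -5, -21, -37. Second differences: -16, -16.
Level-2 differences are constant, so f has degree 2.
Fitting a degree-2 polynomial gives f(x) = -8x² + 3x + 2.
The coefficient of x² is -8.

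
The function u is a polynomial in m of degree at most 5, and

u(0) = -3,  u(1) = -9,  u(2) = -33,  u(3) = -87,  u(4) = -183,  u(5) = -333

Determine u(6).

Write u(m) = am^5 + bm^4 + cm³ + dm² + em + p; the 6 given values yield a linear system in the 6 coefficients.
Solving, the top 2 coefficients vanish, and u(m) = -2m³ - 3m² - m - 3.
Then u(6) = -549.

-549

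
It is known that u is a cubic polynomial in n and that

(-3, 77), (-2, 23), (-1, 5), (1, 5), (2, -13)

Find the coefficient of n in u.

3

Write u(n) = an³ + bn² + cn + d; the 5 given values yield a linear system in the 4 coefficients.
Solving, u(n) = -3n³ + 3n + 5.
The coefficient of n is 3.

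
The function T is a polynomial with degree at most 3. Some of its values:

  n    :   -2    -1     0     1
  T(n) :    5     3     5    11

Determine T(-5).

Write T(n) = an³ + bn² + cn + d; the 4 given values yield a linear system in the 4 coefficients.
Solving, the leading coefficient vanishes, and T(n) = 2n² + 4n + 5.
Then T(-5) = 35.

35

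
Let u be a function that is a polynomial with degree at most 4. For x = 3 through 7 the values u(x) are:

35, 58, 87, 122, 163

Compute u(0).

2

Write u(x) = ax^4 + bx³ + cx² + dx + e; the 5 given values yield a linear system in the 5 coefficients.
Solving, the top 2 coefficients vanish, and u(x) = 3x² + 2x + 2.
Then u(0) = 2.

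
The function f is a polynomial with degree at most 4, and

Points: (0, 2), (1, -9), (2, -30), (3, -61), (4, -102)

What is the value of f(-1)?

3

First differences: -11, -21, -31, -41. Second differences: -10, -10, -10.
Level-2 differences are constant, so f has degree 2.
Fitting a degree-2 polynomial gives f(x) = -5x² - 6x + 2.
Then f(-1) = 3.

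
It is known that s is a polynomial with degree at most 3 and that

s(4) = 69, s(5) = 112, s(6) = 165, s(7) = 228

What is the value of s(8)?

301

First differences: 43, 53, 63. Second differences: 10, 10.
Level-2 differences are constant, so s has degree 2.
Fitting a degree-2 polynomial gives s(m) = 5m² - 2m - 3.
Then s(8) = 301.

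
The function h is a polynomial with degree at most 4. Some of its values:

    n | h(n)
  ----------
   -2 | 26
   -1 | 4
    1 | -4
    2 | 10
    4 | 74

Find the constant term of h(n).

-6

Write h(n) = an^4 + bn³ + cn² + dn + e; the 5 given values yield a linear system in the 5 coefficients.
Solving, the top 2 coefficients vanish, and h(n) = 6n² - 4n - 6.
The constant term is h(0) = -6.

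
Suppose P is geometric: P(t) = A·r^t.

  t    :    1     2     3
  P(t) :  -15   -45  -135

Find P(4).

-405

Consecutive ratio: -45/(-15) = 3, and -135/(-45) = 3, so r = 3.
Then A·3^1 = -15 gives A = -5, and P(t) = -5·3^t.
P(4) = -5·3^4 = -405.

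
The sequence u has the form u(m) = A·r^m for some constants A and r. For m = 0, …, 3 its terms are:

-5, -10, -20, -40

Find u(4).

-80

Consecutive ratio: -10/(-5) = 2, and -20/(-10) = 2, so r = 2.
Then A·2^0 = -5 gives A = -5, and u(m) = -5·2^m.
u(4) = -5·2^4 = -80.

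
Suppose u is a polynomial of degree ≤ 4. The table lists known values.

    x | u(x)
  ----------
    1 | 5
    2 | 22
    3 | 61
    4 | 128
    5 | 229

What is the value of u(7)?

First differences: 17, 39, 67, 101. Second differences: 22, 28, 34. Third differences: 6, 6.
Level-3 differences are constant, so u has degree 3.
Fitting a degree-3 polynomial gives u(x) = x³ + 5x² - 5x + 4.
Then u(7) = 557.

557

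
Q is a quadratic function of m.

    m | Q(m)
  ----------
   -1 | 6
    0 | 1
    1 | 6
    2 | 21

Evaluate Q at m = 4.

81

First differences: -5, 5, 15. Second differences: 10, 10.
Level-2 differences are constant, so Q has degree 2.
Fitting a degree-2 polynomial gives Q(m) = 5m² + 1.
Then Q(4) = 81.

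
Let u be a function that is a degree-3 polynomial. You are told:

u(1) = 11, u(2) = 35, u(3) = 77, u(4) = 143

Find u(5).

Write u(m) = am³ + bm² + cm + d; the 4 given values yield a linear system in the 4 coefficients.
Solving, u(m) = m³ + 3m² + 8m - 1.
Then u(5) = 239.

239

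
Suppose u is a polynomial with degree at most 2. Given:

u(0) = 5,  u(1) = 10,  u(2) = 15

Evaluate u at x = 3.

20

First differences: 5, 5.
Level-1 differences are constant, so u has degree 1.
Fitting a degree-1 polynomial gives u(x) = 5x + 5.
Then u(3) = 20.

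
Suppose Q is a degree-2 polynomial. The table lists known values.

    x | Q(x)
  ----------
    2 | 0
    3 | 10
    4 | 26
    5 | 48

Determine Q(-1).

6

First differences: 10, 16, 22. Second differences: 6, 6.
Level-2 differences are constant, so Q has degree 2.
Fitting a degree-2 polynomial gives Q(x) = 3x² - 5x - 2.
Then Q(-1) = 6.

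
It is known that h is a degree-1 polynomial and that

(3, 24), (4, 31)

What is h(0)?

3

Write h(t) = at + b; the 2 given values yield a linear system in the 2 coefficients.
Solving, h(t) = 7t + 3.
The constant term is h(0) = 3.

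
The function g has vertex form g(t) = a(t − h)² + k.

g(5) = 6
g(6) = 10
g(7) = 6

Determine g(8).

-6

First differences 4, -4; second difference -8 = 2a, so a = -4.
Expanding, the t-coefficient is −2ah = 8h; matching it to the data gives h = 6, and then k = 10.
So g(t) = -4(t − 6)² + 10.
g(8) = -4·2² + 10 = -6.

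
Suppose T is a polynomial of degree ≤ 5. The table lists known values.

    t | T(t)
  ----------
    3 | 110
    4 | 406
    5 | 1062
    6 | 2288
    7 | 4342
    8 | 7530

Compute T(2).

First differences: 296, 656, 1226, 2054, 3188. Second differences: 360, 570, 828, 1134. Third differences: 210, 258, 306. Fourth differences: 48, 48.
Level-4 differences are constant, so T has degree 4.
Fitting a degree-4 polynomial gives T(t) = 2t^4 - t³ - 2t² - 3t + 2.
Then T(2) = 12.

12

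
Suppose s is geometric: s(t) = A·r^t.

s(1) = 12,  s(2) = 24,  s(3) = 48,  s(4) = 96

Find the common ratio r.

2

Consecutive ratio: 24/12 = 2, and 48/24 = 2, so r = 2.
Then A·2^1 = 12 gives A = 6, and s(t) = 6·2^t.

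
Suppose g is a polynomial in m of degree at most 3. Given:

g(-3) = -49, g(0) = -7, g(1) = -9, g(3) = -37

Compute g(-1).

Write g(m) = am³ + bm² + cm + d; the 4 given values yield a linear system in the 4 coefficients.
Solving, the leading coefficient vanishes, and g(m) = -4m² + 2m - 7.
Then g(-1) = -13.

-13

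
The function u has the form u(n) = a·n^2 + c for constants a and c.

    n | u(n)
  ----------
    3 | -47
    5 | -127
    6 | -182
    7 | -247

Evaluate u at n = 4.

From u(3) = -47 and u(5) = -127: 9a + c = -47 and 25a + c = -127.
Subtracting: 16a = -80, so a = -5; then c = -47 − (-5)·9 = -2.
So u(n) = -5n² − 2, and u(4) = -82.

-82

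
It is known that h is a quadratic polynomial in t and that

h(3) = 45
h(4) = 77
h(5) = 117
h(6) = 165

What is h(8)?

Write h(t) = at² + bt + c; the 4 given values yield a linear system in the 3 coefficients.
Solving, h(t) = 4t² + 4t - 3.
Then h(8) = 285.

285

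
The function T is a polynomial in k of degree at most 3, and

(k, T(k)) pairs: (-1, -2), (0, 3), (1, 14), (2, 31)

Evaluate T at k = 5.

118

First differences: 5, 11, 17. Second differences: 6, 6.
Level-2 differences are constant, so T has degree 2.
Fitting a degree-2 polynomial gives T(k) = 3k² + 8k + 3.
Then T(5) = 118.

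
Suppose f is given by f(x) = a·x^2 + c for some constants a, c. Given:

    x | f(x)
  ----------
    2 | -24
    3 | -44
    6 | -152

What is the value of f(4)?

-72

From f(2) = -24 and f(3) = -44: 4a + c = -24 and 9a + c = -44.
Subtracting: 5a = -20, so a = -4; then c = -24 − (-4)·4 = -8.
So f(x) = -4x² − 8, and f(4) = -72.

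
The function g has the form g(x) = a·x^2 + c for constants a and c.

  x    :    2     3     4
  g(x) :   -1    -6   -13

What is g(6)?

From g(2) = -1 and g(3) = -6: 4a + c = -1 and 9a + c = -6.
Subtracting: 5a = -5, so a = -1; then c = -1 − (-1)·4 = 3.
So g(x) = -1x² + 3, and g(6) = -33.

-33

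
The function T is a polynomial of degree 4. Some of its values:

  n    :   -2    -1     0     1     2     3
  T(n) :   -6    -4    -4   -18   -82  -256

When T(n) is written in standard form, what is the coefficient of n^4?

Write T(n) = an^4 + bn³ + cn² + dn + e; the 6 given values yield a linear system in the 5 coefficients.
Solving, T(n) = -n^4 - 4n³ - 6n² - 3n - 4.
The coefficient of n^4 is -1.

-1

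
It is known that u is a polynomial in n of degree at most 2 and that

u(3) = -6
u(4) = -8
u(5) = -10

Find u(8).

Write u(n) = an² + bn + c; the 3 given values yield a linear system in the 3 coefficients.
Solving, the leading coefficient vanishes, and u(n) = -2n.
Then u(8) = -16.

-16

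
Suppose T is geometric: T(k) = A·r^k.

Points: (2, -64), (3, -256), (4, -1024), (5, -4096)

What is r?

Consecutive ratio: -256/(-64) = 4, and -1024/(-256) = 4, so r = 4.
Then A·4^2 = -64 gives A = -4, and T(k) = -4·4^k.

4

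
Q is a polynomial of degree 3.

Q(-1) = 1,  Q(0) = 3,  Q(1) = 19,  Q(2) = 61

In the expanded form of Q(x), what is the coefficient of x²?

Write Q(x) = ax³ + bx² + cx + d; the 4 given values yield a linear system in the 4 coefficients.
Solving, Q(x) = 2x³ + 7x² + 7x + 3.
The coefficient of x² is 7.

7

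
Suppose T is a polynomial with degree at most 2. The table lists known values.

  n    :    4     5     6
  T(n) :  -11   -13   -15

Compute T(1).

-5

First differences: -2, -2.
Level-1 differences are constant, so T has degree 1.
Fitting a degree-1 polynomial gives T(n) = -2n - 3.
Then T(1) = -5.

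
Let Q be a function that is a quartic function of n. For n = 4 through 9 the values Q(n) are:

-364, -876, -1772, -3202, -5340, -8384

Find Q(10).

-12556

First differences: -512, -896, -1430, -2138, -3044. Second differences: -384, -534, -708, -906. Third differences: -150, -174, -198. Fourth differences: -24, -24.
Level-4 differences are constant, so Q has degree 4.
Fitting a degree-4 polynomial gives Q(n) = -n^4 - 3n³ + 4n² + 4n + 4.
Then Q(10) = -12556.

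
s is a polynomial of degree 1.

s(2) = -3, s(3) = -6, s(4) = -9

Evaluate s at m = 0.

First differences: -3, -3.
Level-1 differences are constant, so s has degree 1.
Fitting a degree-1 polynomial gives s(m) = -3m + 3.
Then s(0) = 3.

3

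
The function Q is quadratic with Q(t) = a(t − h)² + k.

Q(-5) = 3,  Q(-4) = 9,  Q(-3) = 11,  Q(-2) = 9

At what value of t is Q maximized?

-3

First differences 6, 2, -2; second difference -4 = 2a, so a = -2.
Expanding, the t-coefficient is −2ah = 4h; matching it to the data gives h = -3, and then k = 11.
So Q(t) = -2(t + 3)² + 11.
Hence h = -3.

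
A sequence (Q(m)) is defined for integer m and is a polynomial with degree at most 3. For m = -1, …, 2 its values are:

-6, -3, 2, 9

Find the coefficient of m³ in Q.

0

Write Q(m) = am³ + bm² + cm + d; the 4 given values yield a linear system in the 4 coefficients.
Solving, the leading coefficient vanishes, and Q(m) = m² + 4m - 3.
The coefficient of m³ is 0.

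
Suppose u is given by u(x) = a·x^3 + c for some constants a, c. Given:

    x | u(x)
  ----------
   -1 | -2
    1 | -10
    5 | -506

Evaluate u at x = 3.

-114

From u(-1) = -2 and u(1) = -10: -1a + c = -2 and 1a + c = -10.
Subtracting: 2a = -8, so a = -4; then c = -2 − (-4)·(-1) = -6.
So u(x) = -4x³ − 6, and u(3) = -114.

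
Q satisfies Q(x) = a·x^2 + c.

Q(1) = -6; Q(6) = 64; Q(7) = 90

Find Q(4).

24

From Q(1) = -6 and Q(6) = 64: 1a + c = -6 and 36a + c = 64.
Subtracting: 35a = 70, so a = 2; then c = -6 − 2·1 = -8.
So Q(x) = 2x² − 8, and Q(4) = 24.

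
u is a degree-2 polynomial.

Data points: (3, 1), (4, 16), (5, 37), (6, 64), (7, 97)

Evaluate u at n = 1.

First differences: 15, 21, 27, 33. Second differences: 6, 6, 6.
Level-2 differences are constant, so u has degree 2.
Fitting a degree-2 polynomial gives u(n) = 3n² - 6n - 8.
Then u(1) = -11.

-11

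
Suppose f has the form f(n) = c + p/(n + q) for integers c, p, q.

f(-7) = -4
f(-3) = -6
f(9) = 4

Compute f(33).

(f(n) − c)(n + q) = p for each data point; the three points give a linear system in c and q, then p follows.
Solving: c = -1, q = -3, p = 30, so f(n) = -1 + 30/(n − 3).
Then f(33) = -1 + 30/30 = 0.

0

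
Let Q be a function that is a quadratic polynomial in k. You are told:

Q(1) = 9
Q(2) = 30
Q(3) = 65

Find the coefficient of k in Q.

0

Write Q(k) = ak² + bk + c; the 3 given values yield a linear system in the 3 coefficients.
Solving, Q(k) = 7k² + 2.
The coefficient of k is 0.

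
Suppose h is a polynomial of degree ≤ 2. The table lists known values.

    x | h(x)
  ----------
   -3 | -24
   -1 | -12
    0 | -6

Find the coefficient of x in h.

6

Write h(x) = ax² + bx + c; the 3 given values yield a linear system in the 3 coefficients.
Solving, the leading coefficient vanishes, and h(x) = 6x - 6.
The coefficient of x is 6.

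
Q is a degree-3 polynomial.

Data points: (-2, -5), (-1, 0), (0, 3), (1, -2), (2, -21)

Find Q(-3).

First differences: 5, 3, -5, -19. Second differences: -2, -8, -14. Third differences: -6, -6.
Level-3 differences are constant, so Q has degree 3.
Fitting a degree-3 polynomial gives Q(m) = -m³ - 4m² + 3.
Then Q(-3) = -6.

-6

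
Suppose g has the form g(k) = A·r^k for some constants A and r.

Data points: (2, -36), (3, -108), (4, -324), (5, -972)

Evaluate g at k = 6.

Consecutive ratio: -108/(-36) = 3, and -324/(-108) = 3, so r = 3.
Then A·3^2 = -36 gives A = -4, and g(k) = -4·3^k.
g(6) = -4·3^6 = -2916.

-2916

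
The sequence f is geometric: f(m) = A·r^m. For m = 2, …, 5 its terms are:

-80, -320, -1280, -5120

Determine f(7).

-81920

Consecutive ratio: -320/(-80) = 4, and -1280/(-320) = 4, so r = 4.
Then A·4^2 = -80 gives A = -5, and f(m) = -5·4^m.
f(7) = -5·4^7 = -81920.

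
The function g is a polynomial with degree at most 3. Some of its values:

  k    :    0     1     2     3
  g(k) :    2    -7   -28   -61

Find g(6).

Write g(k) = ak³ + bk² + ck + d; the 4 given values yield a linear system in the 4 coefficients.
Solving, the leading coefficient vanishes, and g(k) = -6k² - 3k + 2.
Then g(6) = -232.

-232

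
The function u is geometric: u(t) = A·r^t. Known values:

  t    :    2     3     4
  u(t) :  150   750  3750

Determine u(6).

93750

Consecutive ratio: 750/150 = 5, and 3750/750 = 5, so r = 5.
Then A·5^2 = 150 gives A = 6, and u(t) = 6·5^t.
u(6) = 6·5^6 = 93750.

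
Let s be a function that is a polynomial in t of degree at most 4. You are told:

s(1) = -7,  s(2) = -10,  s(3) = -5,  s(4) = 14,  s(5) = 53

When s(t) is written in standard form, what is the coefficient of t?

-4

Write s(t) = at^4 + bt³ + ct² + dt + e; the 5 given values yield a linear system in the 5 coefficients.
Solving, the leading coefficient vanishes, and s(t) = t³ - 2t² - 4t - 2.
The coefficient of t is -4.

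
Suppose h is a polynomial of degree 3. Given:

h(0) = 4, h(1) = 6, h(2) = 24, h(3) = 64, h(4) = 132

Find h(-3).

34

First differences: 2, 18, 40, 68. Second differences: 16, 22, 28. Third differences: 6, 6.
Level-3 differences are constant, so h has degree 3.
Fitting a degree-3 polynomial gives h(k) = k³ + 5k² - 4k + 4.
Then h(-3) = 34.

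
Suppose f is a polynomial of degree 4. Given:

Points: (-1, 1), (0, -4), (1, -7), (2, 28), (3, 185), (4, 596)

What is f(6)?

First differences: -5, -3, 35, 157, 411. Second differences: 2, 38, 122, 254. Third differences: 36, 84, 132. Fourth differences: 48, 48.
Level-4 differences are constant, so f has degree 4.
Fitting a degree-4 polynomial gives f(n) = 2n^4 + 2n³ - n² - 6n - 4.
Then f(6) = 2948.

2948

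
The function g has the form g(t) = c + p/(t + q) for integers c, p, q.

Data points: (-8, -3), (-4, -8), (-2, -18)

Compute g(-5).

-6

(g(t) − c)(t + q) = p for each data point; the three points give a linear system in c and q, then p follows.
Solving: c = 2, q = 0, p = 40, so g(t) = 2 + 40/(t + 0).
Then g(-5) = 2 + 40/(-5) = -6.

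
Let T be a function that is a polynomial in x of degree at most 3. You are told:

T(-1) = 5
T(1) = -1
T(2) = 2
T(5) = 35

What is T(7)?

77

Write T(x) = ax³ + bx² + cx + d; the 4 given values yield a linear system in the 4 coefficients.
Solving, the leading coefficient vanishes, and T(x) = 2x² - 3x.
Then T(7) = 77.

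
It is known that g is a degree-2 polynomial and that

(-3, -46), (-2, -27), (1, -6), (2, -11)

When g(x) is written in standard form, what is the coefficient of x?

Write g(x) = ax² + bx + c; the 4 given values yield a linear system in the 3 coefficients.
Solving, g(x) = -3x² + 4x - 7.
The coefficient of x is 4.

4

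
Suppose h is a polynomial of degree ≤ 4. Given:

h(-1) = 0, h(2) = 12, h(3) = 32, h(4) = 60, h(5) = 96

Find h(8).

252

Write h(n) = an^4 + bn³ + cn² + dn + e; the 5 given values yield a linear system in the 5 coefficients.
Solving, the top 2 coefficients vanish, and h(n) = 4n² - 4.
Then h(8) = 252.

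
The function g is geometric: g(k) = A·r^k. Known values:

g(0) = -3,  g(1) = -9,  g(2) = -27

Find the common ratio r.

Consecutive ratio: -9/(-3) = 3, and -27/(-9) = 3, so r = 3.
Then A·3^0 = -3 gives A = -3, and g(k) = -3·3^k.

3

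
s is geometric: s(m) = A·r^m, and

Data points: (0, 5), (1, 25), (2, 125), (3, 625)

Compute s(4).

3125

Consecutive ratio: 25/5 = 5, and 125/25 = 5, so r = 5.
Then A·5^0 = 5 gives A = 5, and s(m) = 5·5^m.
s(4) = 5·5^4 = 3125.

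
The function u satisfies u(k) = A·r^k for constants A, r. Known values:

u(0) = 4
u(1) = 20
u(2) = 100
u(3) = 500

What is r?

Consecutive ratio: 20/4 = 5, and 100/20 = 5, so r = 5.
Then A·5^0 = 4 gives A = 4, and u(k) = 4·5^k.

5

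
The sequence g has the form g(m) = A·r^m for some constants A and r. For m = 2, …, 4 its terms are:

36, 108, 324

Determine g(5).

Consecutive ratio: 108/36 = 3, and 324/108 = 3, so r = 3.
Then A·3^2 = 36 gives A = 4, and g(m) = 4·3^m.
g(5) = 4·3^5 = 972.

972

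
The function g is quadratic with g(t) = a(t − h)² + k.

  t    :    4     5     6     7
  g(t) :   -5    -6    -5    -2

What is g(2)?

3

First differences -1, 1, 3; second difference 2 = 2a, so a = 1.
Expanding, the t-coefficient is −2ah = -2h; matching it to the data gives h = 5, and then k = -6.
So g(t) = 1(t − 5)² − 6.
g(2) = 1·(-3)² − 6 = 3.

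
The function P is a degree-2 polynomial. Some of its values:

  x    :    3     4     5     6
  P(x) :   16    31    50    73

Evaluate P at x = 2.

5

First differences: 15, 19, 23. Second differences: 4, 4.
Level-2 differences are constant, so P has degree 2.
Fitting a degree-2 polynomial gives P(x) = 2x² + x - 5.
Then P(2) = 5.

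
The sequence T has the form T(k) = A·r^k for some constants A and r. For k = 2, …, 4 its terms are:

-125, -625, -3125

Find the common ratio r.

5

Consecutive ratio: -625/(-125) = 5, and -3125/(-625) = 5, so r = 5.
Then A·5^2 = -125 gives A = -5, and T(k) = -5·5^k.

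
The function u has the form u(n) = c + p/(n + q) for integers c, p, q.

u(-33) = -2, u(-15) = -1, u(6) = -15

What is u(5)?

(u(n) − c)(n + q) = p for each data point; the three points give a linear system in c and q, then p follows.
Solving: c = -3, q = -3, p = -36, so u(n) = -3 − 36/(n − 3).
Then u(5) = -3 − 36/2 = -21.

-21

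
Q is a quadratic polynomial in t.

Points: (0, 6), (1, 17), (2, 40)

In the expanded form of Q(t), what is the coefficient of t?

5

Write Q(t) = at² + bt + c; the 3 given values yield a linear system in the 3 coefficients.
Solving, Q(t) = 6t² + 5t + 6.
The coefficient of t is 5.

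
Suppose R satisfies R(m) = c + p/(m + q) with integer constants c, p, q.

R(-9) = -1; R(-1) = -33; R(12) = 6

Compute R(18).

5

(R(m) − c)(m + q) = p for each data point; the three points give a linear system in c and q, then p follows.
Solving: c = 3, q = 0, p = 36, so R(m) = 3 + 36/(m + 0).
Then R(18) = 3 + 36/18 = 5.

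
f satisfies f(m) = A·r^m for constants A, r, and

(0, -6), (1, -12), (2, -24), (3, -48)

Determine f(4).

Consecutive ratio: -12/(-6) = 2, and -24/(-12) = 2, so r = 2.
Then A·2^0 = -6 gives A = -6, and f(m) = -6·2^m.
f(4) = -6·2^4 = -96.

-96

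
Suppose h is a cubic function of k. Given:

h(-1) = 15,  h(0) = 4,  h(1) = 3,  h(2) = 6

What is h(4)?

0

Write h(k) = ak³ + bk² + ck + d; the 4 given values yield a linear system in the 4 coefficients.
Solving, h(k) = -k³ + 5k² - 5k + 4.
Then h(4) = 0.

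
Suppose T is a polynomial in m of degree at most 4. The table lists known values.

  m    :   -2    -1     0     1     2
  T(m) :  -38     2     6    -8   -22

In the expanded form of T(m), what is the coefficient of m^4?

0

Write T(m) = am^4 + bm³ + cm² + dm + e; the 5 given values yield a linear system in the 5 coefficients.
Solving, the leading coefficient vanishes, and T(m) = 3m³ - 9m² - 8m + 6.
The coefficient of m^4 is 0.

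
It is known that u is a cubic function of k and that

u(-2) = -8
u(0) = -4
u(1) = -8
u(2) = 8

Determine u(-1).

Write u(k) = ak³ + bk² + ck + d; the 4 given values yield a linear system in the 4 coefficients.
Solving, u(k) = 3k³ + k² - 8k - 4.
Then u(-1) = 2.

2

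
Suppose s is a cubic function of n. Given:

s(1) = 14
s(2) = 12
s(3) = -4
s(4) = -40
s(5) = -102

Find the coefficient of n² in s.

-1

First differences: -2, -16, -36, -62. Second differences: -14, -20, -26. Third differences: -6, -6.
Level-3 differences are constant, so s has degree 3.
Fitting a degree-3 polynomial gives s(n) = -n³ - n² + 8n + 8.
The coefficient of n² is -1.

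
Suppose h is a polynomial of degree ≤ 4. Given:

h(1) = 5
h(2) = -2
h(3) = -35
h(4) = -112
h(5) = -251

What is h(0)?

4

First differences: -7, -33, -77, -139. Second differences: -26, -44, -62. Third differences: -18, -18.
Level-3 differences are constant, so h has degree 3.
Fitting a degree-3 polynomial gives h(t) = -3t³ + 5t² - t + 4.
The constant term is h(0) = 4.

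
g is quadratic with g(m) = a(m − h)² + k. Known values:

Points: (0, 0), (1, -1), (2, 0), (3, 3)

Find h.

First differences -1, 1, 3; second difference 2 = 2a, so a = 1.
Expanding, the m-coefficient is −2ah = -2h; matching it to the data gives h = 1, and then k = -1.
So g(m) = 1(m − 1)² − 1.
Hence h = 1.

1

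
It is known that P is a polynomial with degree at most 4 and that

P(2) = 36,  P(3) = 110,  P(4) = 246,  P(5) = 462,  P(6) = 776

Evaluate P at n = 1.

6

First differences: 74, 136, 216, 314. Second differences: 62, 80, 98. Third differences: 18, 18.
Level-3 differences are constant, so P has degree 3.
Fitting a degree-3 polynomial gives P(n) = 3n³ + 4n² - 3n + 2.
Then P(1) = 6.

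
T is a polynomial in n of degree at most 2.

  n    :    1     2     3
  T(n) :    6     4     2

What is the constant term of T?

8

First differences: -2, -2.
Level-1 differences are constant, so T has degree 1.
Fitting a degree-1 polynomial gives T(n) = -2n + 8.
The constant term is T(0) = 8.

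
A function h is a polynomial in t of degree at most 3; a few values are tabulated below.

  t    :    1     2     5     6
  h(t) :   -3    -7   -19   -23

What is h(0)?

Write h(t) = at³ + bt² + ct + d; the 4 given values yield a linear system in the 4 coefficients.
Solving, the top 2 coefficients vanish, and h(t) = -4t + 1.
The constant term is h(0) = 1.

1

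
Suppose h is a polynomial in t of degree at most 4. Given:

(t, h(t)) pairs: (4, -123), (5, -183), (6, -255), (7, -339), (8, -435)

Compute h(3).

First differences: -60, -72, -84, -96. Second differences: -12, -12, -12.
Level-2 differences are constant, so h has degree 2.
Fitting a degree-2 polynomial gives h(t) = -6t² - 6t - 3.
Then h(3) = -75.

-75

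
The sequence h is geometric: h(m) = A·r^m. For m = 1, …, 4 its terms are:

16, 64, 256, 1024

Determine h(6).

16384

Consecutive ratio: 64/16 = 4, and 256/64 = 4, so r = 4.
Then A·4^1 = 16 gives A = 4, and h(m) = 4·4^m.
h(6) = 4·4^6 = 16384.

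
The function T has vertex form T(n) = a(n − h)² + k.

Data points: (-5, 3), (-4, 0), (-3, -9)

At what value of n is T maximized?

First differences -3, -9; second difference -6 = 2a, so a = -3.
Expanding, the n-coefficient is −2ah = 6h; matching it to the data gives h = -5, and then k = 3.
So T(n) = -3(n + 5)² + 3.
Hence h = -5.

-5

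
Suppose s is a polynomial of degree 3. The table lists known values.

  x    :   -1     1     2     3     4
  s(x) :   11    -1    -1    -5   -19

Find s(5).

-49

Write s(x) = ax³ + bx² + cx + d; the 5 given values yield a linear system in the 4 coefficients.
Solving, s(x) = -x³ + 4x² - 5x + 1.
Then s(5) = -49.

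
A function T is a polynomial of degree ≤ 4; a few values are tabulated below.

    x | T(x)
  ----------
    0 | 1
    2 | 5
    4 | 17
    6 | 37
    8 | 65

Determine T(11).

122

Write T(x) = ax^4 + bx³ + cx² + dx + e; the 5 given values yield a linear system in the 5 coefficients.
Solving, the top 2 coefficients vanish, and T(x) = x² + 1.
Then T(11) = 122.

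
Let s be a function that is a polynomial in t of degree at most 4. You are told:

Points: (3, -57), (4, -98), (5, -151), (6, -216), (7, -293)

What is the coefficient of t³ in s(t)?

First differences: -41, -53, -65, -77. Second differences: -12, -12, -12.
Level-2 differences are constant, so s has degree 2.
Fitting a degree-2 polynomial gives s(t) = -6t² + t - 6.
The coefficient of t³ is 0.

0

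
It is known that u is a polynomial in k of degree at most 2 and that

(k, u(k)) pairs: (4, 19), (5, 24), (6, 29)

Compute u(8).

First differences: 5, 5.
Level-1 differences are constant, so u has degree 1.
Fitting a degree-1 polynomial gives u(k) = 5k - 1.
Then u(8) = 39.

39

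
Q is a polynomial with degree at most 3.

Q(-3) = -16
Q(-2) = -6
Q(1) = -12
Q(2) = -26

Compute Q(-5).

-54

Write Q(m) = am³ + bm² + cm + d; the 4 given values yield a linear system in the 4 coefficients.
Solving, the leading coefficient vanishes, and Q(m) = -3m² - 5m - 4.
Then Q(-5) = -54.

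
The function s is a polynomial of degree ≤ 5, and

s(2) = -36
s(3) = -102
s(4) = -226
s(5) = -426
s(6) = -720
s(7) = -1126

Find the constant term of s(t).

-6

Write s(t) = at^5 + bt^4 + ct³ + dt² + et + p; the 6 given values yield a linear system in the 6 coefficients.
Solving, the top 2 coefficients vanish, and s(t) = -3t³ - 2t² + t - 6.
The constant term is s(0) = -6.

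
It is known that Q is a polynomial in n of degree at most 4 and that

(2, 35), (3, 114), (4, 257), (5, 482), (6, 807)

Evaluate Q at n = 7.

First differences: 79, 143, 225, 325. Second differences: 64, 82, 100. Third differences: 18, 18.
Level-3 differences are constant, so Q has degree 3.
Extending the table by one column gives the next first difference 443, so Q(7) = 807 + 443 = 1250.

1250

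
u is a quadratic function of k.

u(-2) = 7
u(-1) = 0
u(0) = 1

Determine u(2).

Write u(k) = ak² + bk + c; the 3 given values yield a linear system in the 3 coefficients.
Solving, u(k) = 4k² + 5k + 1.
Then u(2) = 27.

27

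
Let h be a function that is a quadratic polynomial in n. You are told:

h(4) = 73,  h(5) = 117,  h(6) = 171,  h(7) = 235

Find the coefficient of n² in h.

First differences: 44, 54, 64. Second differences: 10, 10.
Level-2 differences are constant, so h has degree 2.
Fitting a degree-2 polynomial gives h(n) = 5n² - n - 3.
The coefficient of n² is 5.

5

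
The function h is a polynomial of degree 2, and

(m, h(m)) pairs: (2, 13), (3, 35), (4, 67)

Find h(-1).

Write h(m) = am² + bm + c; the 3 given values yield a linear system in the 3 coefficients.
Solving, h(m) = 5m² - 3m - 1.
Then h(-1) = 7.

7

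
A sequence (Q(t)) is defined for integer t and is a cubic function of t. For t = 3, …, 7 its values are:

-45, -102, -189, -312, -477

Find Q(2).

-12

Write Q(t) = at³ + bt² + ct + d; the 5 given values yield a linear system in the 4 coefficients.
Solving, Q(t) = -t³ - 3t² + t + 6.
Then Q(2) = -12.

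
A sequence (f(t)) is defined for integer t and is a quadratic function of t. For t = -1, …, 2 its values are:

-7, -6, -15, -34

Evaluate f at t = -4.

First differences: 1, -9, -19. Second differences: -10, -10.
Level-2 differences are constant, so f has degree 2.
Fitting a degree-2 polynomial gives f(t) = -5t² - 4t - 6.
Then f(-4) = -70.

-70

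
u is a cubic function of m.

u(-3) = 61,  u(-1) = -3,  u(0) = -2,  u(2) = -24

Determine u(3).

-83

Write u(m) = am³ + bm² + cm + d; the 4 given values yield a linear system in the 4 coefficients.
Solving, u(m) = -3m³ - m² + 3m - 2.
Then u(3) = -83.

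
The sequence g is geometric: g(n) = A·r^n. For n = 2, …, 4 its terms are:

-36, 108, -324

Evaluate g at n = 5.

972

Consecutive ratio: 108/(-36) = -3, and -324/108 = -3, so r = -3.
Then A·(-3)^2 = -36 gives A = -4, and g(n) = -4·(-3)^n.
g(5) = -4·(-3)^5 = 972.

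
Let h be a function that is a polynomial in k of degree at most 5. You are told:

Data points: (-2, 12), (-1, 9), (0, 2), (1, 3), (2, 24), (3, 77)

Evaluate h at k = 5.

First differences: -3, -7, 1, 21, 53. Second differences: -4, 8, 20, 32. Third differences: 12, 12, 12.
Level-3 differences are constant, so h has degree 3.
Fitting a degree-3 polynomial gives h(k) = 2k³ + 4k² - 5k + 2.
Then h(5) = 327.

327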